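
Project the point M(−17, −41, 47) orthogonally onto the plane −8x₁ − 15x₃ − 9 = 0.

The perpendicular from M has direction n = (−8, 0, −15): r = (−17, −41, 47) + t(−8, 0, −15).
Substitute into the plane: n·(M + tn) = 9 gives -569 + 289t = 9, so t = 2.
Foot = (−17, −41, 47) + 2·(−8, 0, −15) = (−33, −41, 17).

(-33, -41, 17)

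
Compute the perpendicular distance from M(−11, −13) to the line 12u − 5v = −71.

d = |12·(-11) + (-5)·(-13) − (-71)| / √(144 + 25) = |4|/13 = 4/13.

4/13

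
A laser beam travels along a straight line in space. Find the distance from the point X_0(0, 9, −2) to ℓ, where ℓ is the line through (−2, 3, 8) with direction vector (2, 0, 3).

Direction vector d = (2, 0, 3).
AP = (2, 6, −10), and AP × d = (18, −26, −12).
|AP × d|² = 1144 and |d|² = 13, so the distance is √(1144/13) = √88 = 2√22.

2√22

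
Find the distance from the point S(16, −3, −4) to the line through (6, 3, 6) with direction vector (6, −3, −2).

2√10

Direction vector d = (6, −3, −2).
AP = (10, −6, −10), and AP × d = (−18, −40, 6).
|AP × d|² = 1960 and |d|² = 49, so the distance is √(1960/49) = √40 = 2√10.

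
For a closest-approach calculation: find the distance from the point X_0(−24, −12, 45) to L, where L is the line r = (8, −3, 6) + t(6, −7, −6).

√1537

Direction vector d = (6, −7, −6).
AP = (−32, −9, 39), and AP × d = (327, 42, 278).
|AP × d|² = 185977 and |d|² = 121, so the distance is √(185977/121) = √1537.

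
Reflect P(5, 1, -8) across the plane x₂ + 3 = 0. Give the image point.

(5, -7, -8)

n = (0, 1, 0), |n|² = 1, n·P − (-3) = 4, so t = 4/1 = 4.
Foot F = P − 4·n = (5, -3, -8); the reflection is 2F − P = (5, -7, -8).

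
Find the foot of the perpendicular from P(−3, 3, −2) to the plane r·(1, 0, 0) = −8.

The perpendicular from P has direction n = (1, 0, 0): r = (−3, 3, −2) + t(1, 0, 0).
Substitute into the plane: n·(P + tn) = -8 gives -3 + 1t = -8, so t = -5.
Foot = (−3, 3, −2) + (-5)·(1, 0, 0) = (−8, 3, −2).

(-8, 3, -2)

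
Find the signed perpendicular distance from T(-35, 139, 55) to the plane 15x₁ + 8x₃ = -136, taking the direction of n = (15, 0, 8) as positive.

3

n·T − (-136) = 51.
|n| = 17, so the signed distance is 51/17 = 3.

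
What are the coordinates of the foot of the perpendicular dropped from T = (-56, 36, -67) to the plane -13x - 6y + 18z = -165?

(-69, 30, -49)

The perpendicular from T has direction n = (-13, -6, 18): r = (-56, 36, -67) + λ(-13, -6, 18).
Substitute into the plane: n·(T + λn) = -165 gives -694 + 529λ = -165, so λ = 1.
Foot = (-56, 36, -67) + 1·(-13, -6, 18) = (-69, 30, -49).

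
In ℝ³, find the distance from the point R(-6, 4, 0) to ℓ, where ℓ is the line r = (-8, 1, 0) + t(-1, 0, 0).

Direction vector d = (-1, 0, 0).
AP = (2, 3, 0); AP·d = -2, |AP|² = 13, |d|² = 1.
distance² = |AP|² − (AP·d)²/|d|² = 13 − 4/1 = 9, so the distance is 3.

3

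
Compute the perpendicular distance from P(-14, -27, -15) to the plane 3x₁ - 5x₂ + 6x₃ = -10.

13√70/70

n = (3, -5, 6); n·P − (-10) = 13; |n| = √70; distance = 13/√70 = 13√70/70.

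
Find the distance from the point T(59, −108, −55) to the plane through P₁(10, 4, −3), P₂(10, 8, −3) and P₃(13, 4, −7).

P₁P₂ = (0, 4, 0) and P₁P₃ = (3, 0, −4), so a normal is n = P₁P₂ × P₁P₃ = (−16, 0, −12).
d = |(-16)·59 + (-12)·(-55) − (-124)| / √(256 + 0 + 144) = |-160| / 20 = 8.

8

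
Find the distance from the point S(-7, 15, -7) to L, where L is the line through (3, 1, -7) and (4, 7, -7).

2√37

A direction vector is d = (1, 6, 0).
AP = (-10, 14, 0); AP·d = 74, |AP|² = 296, |d|² = 37.
distance² = |AP|² − (AP·d)²/|d|² = 296 − 5476/37 = 148, so the distance is 2√37.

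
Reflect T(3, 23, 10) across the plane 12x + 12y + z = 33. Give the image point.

With n = (12, 12, 1), the signed offset is (n·T − 33)/|n|² = 289/289 = 1.
T' = T − 2t·n = (3, 23, 10) − 2·(12, 12, 1) = (−21, −1, 8).

(-21, -1, 8)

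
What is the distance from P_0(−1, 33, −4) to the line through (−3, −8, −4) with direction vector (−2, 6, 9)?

Direction vector d = (−2, 6, 9).
AP = (2, 41, 0); AP·d = 242, |AP|² = 1685, |d|² = 121.
distance² = |AP|² − (AP·d)²/|d|² = 1685 − 58564/121 = 1201, so the distance is √1201.

√1201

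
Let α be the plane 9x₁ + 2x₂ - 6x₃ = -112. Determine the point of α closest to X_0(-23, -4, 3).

The perpendicular from X_0 has direction n = (9, 2, -6): r = (-23, -4, 3) + μ(9, 2, -6).
Substitute into the plane: n·(X_0 + μn) = -112 gives -233 + 121μ = -112, so μ = 1.
Foot = (-23, -4, 3) + 1·(9, 2, -6) = (-14, -2, -3).

(-14, -2, -3)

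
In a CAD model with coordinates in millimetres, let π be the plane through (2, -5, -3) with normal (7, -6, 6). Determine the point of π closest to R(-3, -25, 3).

n = (7, -6, 6), |n|² = 121, and n·R − 26 = 121.
t = 121/121 = 1, so the foot is R − t·n = (-3, -25, 3) − 1·(7, -6, 6) = (-10, -19, -3).

(-10, -19, -3)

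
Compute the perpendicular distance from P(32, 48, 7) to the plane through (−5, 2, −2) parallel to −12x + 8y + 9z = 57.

Parallel planes share the normal n = (−12, 8, 9); since (−5, 2, −2) lies on the plane, its equation is −12x + 8y + 9z = 58.
Then n·(32, 48, 7) − 58 = 5.
|n| = √(144 + 64 + 81) = 17, so the distance is |5|/17 = 5/17.

5/17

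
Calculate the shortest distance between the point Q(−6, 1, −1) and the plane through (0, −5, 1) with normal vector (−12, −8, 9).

The plane has equation n·(r − (0, −5, 1)) = 0, i.e. n·r = 49.
Then n·(−6, 1, −1) − 49 = 6.
|n| = √(144 + 64 + 81) = 17, so the distance is |6|/17 = 6/17.

6/17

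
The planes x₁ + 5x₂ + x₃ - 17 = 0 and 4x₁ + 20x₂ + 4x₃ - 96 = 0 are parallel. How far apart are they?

Divide the second equation by 4 to match normals: x₁ + 5x₂ + x₃ = 24.
Both planes have normal n = (1, 5, 1), |n| = 3√3. Any point on the first plane is at distance |24 − 17|/|n| = 7/(3√3) = 7√3/9 from the second.

7/(3√3)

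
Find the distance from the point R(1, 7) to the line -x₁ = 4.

5

d = |(-1)·1 + 0·7 − 4| / √(1 + 0) = |-5|/1 = 5.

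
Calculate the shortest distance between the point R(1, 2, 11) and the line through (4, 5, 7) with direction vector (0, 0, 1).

Direction vector d = (0, 0, 1).
AP = (-3, -3, 4); AP·d = 4, |AP|² = 34, |d|² = 1.
distance² = |AP|² − (AP·d)²/|d|² = 34 − 16/1 = 18, so the distance is 3√2.

3√2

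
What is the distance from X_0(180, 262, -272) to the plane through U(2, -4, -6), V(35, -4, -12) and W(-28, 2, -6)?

6

UV = (33, 0, -6) and UW = (-30, 6, 0), so a normal is n = UV × UW = (36, 180, 198).
Then n·(180, 262, -272) - (-1836) = 1620.
|n| = √(1296 + 32400 + 39204) = 270, so the distance is |1620|/270 = 6.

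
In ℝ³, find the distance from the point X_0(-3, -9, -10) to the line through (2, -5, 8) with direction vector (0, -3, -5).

√59

Direction vector d = (0, -3, -5).
AP = (-5, -4, -18); AP·d = 102, |AP|² = 365, |d|² = 34.
distance² = |AP|² − (AP·d)²/|d|² = 365 − 10404/34 = 59, so the distance is √59.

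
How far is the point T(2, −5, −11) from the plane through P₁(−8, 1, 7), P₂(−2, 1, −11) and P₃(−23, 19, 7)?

P₁P₂ = (6, 0, −18) and P₁P₃ = (−15, 18, 0), so a normal is n = P₁P₂ × P₁P₃ = (324, 270, 108).
Then n·(2, −5, −11) − (−1566) = −324.
|n| = √(104976 + 72900 + 11664) = 54√65, so the distance is |-324|/(54√65) = 6√65/65.

6/√65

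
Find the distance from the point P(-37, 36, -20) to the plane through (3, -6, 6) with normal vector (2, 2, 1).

22/3

The plane has equation n·(r − (3, -6, 6)) = 0, i.e. n·r = 0.
n = (2, 2, 1); n·P − 0 = -22; |n| = 3; distance = 22/3.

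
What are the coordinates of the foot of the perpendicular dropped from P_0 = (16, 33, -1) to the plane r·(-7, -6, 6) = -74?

(2, 21, 11)

n = (-7, -6, 6), |n|² = 121, and n·P_0 − (-74) = -242.
t = -242/121 = -2, so the foot is P_0 − t·n = (16, 33, -1) − (-2)·(-7, -6, 6) = (2, 21, 11).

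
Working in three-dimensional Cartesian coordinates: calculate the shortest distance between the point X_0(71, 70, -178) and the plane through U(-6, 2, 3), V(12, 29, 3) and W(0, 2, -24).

UV = (18, 27, 0) and UW = (6, 0, -27), so a normal is n = UV × UW = (-729, 486, -162).
Then n·(71, 70, -178) - 4860 = 6237.
|n| = √(531441 + 236196 + 26244) = 891, so the distance is |6237|/891 = 7.

7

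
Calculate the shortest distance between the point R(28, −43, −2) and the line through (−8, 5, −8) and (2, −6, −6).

A direction vector is d = (10, −11, 2).
AP = (36, −48, 6), and AP × d = (−30, −12, 84).
|AP × d|² = 8100 and |d|² = 225, so the distance is √(8100/225) = √36 = 6.

6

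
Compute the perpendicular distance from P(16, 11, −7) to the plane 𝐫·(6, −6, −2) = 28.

d = |6·16 + (-6)·11 + (-2)·(-7) − 28| / √(36 + 36 + 4) = |16| / (2√19) = 8√19/19.

8√19/19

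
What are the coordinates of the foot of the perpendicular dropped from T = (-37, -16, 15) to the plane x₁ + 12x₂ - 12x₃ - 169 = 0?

The perpendicular from T has direction n = (1, 12, -12): r = (-37, -16, 15) + μ(1, 12, -12).
Substitute into the plane: n·(T + μn) = 169 gives -409 + 289μ = 169, so μ = 2.
Foot = (-37, -16, 15) + 2·(1, 12, -12) = (-35, 8, -9).

(-35, 8, -9)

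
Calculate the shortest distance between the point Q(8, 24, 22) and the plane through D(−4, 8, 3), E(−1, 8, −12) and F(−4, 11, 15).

DE = (3, 0, −15) and DF = (0, 3, 12), so a normal is n = DE × DF = (45, −36, 9).
Then n·(8, 24, 22) − (−441) = 135.
|n| = √(2025 + 1296 + 81) = 9√42, so the distance is |135|/(9√42) = 15/√42.

15/√42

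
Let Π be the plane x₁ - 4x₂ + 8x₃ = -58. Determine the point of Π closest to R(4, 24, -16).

(6, 16, 0)

n = (1, -4, 8), |n|² = 81, and n·R − (-58) = -162.
t = -162/81 = -2, so the foot is R − t·n = (4, 24, -16) − (-2)·(1, -4, 8) = (6, 16, 0).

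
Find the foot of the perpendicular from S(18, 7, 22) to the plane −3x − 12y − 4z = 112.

n = (−3, −12, −4), |n|² = 169, and n·S − 112 = -338.
t = -338/169 = -2, so the foot is S − t·n = (18, 7, 22) − (-2)·(−3, −12, −4) = (12, −17, 14).

(12, -17, 14)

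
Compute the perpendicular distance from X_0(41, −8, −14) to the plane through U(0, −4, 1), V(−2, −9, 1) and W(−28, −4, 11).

UV = (−2, −5, 0) and UW = (−28, 0, 10), so a normal is n = UV × UW = (−50, 20, −140).
n = (−50, 20, −140); n·P − (-220) = -30; |n| = 150; distance = 30/150 = 1/5.

1/5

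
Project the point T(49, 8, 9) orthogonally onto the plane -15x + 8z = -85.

n = (-15, 0, 8), |n|² = 289, and n·T − (-85) = -578.
t = -578/289 = -2, so the foot is T − t·n = (49, 8, 9) − (-2)·(-15, 0, 8) = (19, 8, 25).

(19, 8, 25)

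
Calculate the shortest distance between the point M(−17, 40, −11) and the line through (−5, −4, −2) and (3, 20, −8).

A direction vector is d = (8, 24, −6).
AP = (−12, 44, −9), and AP × d = (−48, −144, −640).
|AP × d|² = 432640 and |d|² = 676, so the distance is √(432640/676) = √640 = 8√10.

8√10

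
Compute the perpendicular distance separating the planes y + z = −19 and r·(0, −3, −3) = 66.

3√2/2

Divide the second equation by -3 to match normals: y + z = -22.
With common normal n = (0, 1, 1) (|n| = √2), the distance is |(-19) − (-22)|/|n| = 3/√2 = 3√2/2.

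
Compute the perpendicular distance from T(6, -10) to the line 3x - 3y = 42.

√2

d = |3·6 + (-3)·(-10) − 42| / √(9 + 9) = |6|/(3√2) = √2.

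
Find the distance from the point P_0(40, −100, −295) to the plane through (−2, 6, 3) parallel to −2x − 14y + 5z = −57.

6

Parallel planes share the normal n = (−2, −14, 5); since (−2, 6, 3) lies on the plane, its equation is −2x − 14y + 5z = -65.
Then n·(40, −100, −295) − (−65) = −90.
|n| = √(4 + 196 + 25) = 15, so the distance is |-90|/15 = 6.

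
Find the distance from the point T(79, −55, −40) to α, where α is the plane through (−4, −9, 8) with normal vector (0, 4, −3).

The plane has equation n·(r − (−4, −9, 8)) = 0, i.e. n·r = -60.
n = (0, 4, −3); n·P − (-60) = -40; |n| = 5; distance = 40/5 = 8.

8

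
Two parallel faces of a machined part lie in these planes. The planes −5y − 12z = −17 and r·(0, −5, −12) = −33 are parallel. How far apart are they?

Both planes have normal n = (0, −5, −12), |n| = 13. Any point on the first plane is at distance |(-33) − (-17)|/|n| = 16/13 from the second.

16/13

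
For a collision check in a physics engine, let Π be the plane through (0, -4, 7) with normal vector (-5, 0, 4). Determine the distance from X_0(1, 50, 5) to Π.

13/√41

The plane has equation n·(r − (0, -4, 7)) = 0, i.e. n·r = 28.
d = |(-5)·1 + 4·5 − 28| / √(25 + 0 + 16) = |-13| / √41 = 13√41/41.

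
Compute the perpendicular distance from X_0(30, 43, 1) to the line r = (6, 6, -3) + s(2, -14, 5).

Direction vector d = (2, -14, 5).
AP = (24, 37, 4); AP·d = -450, |AP|² = 1961, |d|² = 225.
distance² = |AP|² − (AP·d)²/|d|² = 1961 − 202500/225 = 1061, so the distance is √1061.

√1061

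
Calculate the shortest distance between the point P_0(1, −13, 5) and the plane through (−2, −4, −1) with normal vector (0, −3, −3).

3√2/2

The plane has equation n·(r − (−2, −4, −1)) = 0, i.e. n·r = 15.
d = |(-3)·(-13) + (-3)·5 − 15| / √(0 + 9 + 9) = |9| / (3√2) = 3/√2.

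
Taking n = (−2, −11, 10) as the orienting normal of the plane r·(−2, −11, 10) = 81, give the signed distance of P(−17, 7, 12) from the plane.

-4/15

n·P − 81 = -4.
|n| = 15, so the signed distance is -4/15.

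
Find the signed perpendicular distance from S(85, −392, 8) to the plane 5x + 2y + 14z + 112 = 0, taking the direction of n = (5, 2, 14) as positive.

n·S − (-112) = -135.
|n| = 15, so the signed distance is -135/15 = -9.

-9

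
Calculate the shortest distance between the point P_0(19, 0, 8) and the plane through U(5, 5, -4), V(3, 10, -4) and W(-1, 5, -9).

12/√65

UV = (-2, 5, 0) and UW = (-6, 0, -5), so a normal is n = UV × UW = (-25, -10, 30).
d = |(-25)·19 + (-10)·0 + 30·8 − (-295)| / √(625 + 100 + 900) = |60| / (5√65) = 12/√65.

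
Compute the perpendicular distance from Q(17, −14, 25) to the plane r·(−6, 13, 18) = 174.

8/23

Normal vector n = (−6, 13, 18), and n·(17, −14, 25) − 174 = −8.
|n| = √(36 + 169 + 324) = 23, so the distance is |-8|/23 = 8/23.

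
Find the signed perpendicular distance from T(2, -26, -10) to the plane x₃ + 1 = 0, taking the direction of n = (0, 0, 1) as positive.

n·T − (-1) = -9.
|n| = 1, so the signed distance is -9/1 = -9.

-9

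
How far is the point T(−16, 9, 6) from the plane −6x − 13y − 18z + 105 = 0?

Normal vector n = (−6, −13, −18), and n·(−16, 9, 6) − (−105) = −24.
|n| = √(36 + 169 + 324) = 23, so the distance is |-24|/23 = 24/23.

24/23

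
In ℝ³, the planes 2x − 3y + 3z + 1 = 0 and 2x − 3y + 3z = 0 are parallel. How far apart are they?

1/√22

With common normal n = (2, −3, 3) (|n| = √22), the distance is |(-1) − 0|/|n| = 1/√22 = √22/22.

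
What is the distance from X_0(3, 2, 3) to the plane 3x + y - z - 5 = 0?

d = |3·3 + 1·2 + (-1)·3 − 5| / √(9 + 1 + 1) = |3| / √11 = 3/√11.

3√11/11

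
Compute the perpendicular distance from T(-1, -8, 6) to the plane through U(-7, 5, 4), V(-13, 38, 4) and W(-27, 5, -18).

UV = (-6, 33, 0) and UW = (-20, 0, -22), so a normal is n = UV × UW = (-726, -132, 660).
Then n·(-1, -8, 6) - 7062 = -1320.
|n| = √(527076 + 17424 + 435600) = 990, so the distance is |-1320|/990 = 4/3.

4/3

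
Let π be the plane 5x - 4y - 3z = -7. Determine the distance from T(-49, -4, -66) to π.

n = (5, -4, -3); n·P − (-7) = -24; |n| = 5√2; distance = 24/(5√2) = 12√2/5.

12√2/5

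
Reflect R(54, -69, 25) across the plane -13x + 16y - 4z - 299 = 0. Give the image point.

With n = (-13, 16, -4), the signed offset is (n·R − 299)/|n|² = -2205/441 = -5.
R' = R − 2t·n = (54, -69, 25) − (-10)·(-13, 16, -4) = (-76, 91, -15).

(-76, 91, -15)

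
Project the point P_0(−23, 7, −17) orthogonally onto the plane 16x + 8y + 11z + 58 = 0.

n = (16, 8, 11), |n|² = 441, and n·P_0 − (-58) = -441.
t = -441/441 = -1, so the foot is P_0 − t·n = (−23, 7, −17) − (-1)·(16, 8, 11) = (−7, 15, −6).

(-7, 15, -6)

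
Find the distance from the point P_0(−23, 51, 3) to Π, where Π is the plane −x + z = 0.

13√2

Normal vector n = (−1, 0, 1), and n·(−23, 51, 3) − 0 = 26.
|n| = √(1 + 0 + 1) = √2, so the distance is |26|/√2 = 13√2.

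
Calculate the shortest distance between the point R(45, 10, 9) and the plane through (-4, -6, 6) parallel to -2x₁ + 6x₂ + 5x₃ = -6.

√65/5

Parallel planes share the normal n = (-2, 6, 5); since (-4, -6, 6) lies on the plane, its equation is -2x₁ + 6x₂ + 5x₃ = 2.
Then n·(45, 10, 9) - 2 = 13.
|n| = √(4 + 36 + 25) = √65, so the distance is |13|/√65 = √65/5.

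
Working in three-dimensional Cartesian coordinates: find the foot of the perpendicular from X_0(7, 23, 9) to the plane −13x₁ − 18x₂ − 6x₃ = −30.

n = (−13, −18, −6), |n|² = 529, and n·X_0 − (-30) = -529.
t = -529/529 = -1, so the foot is X_0 − t·n = (7, 23, 9) − (-1)·(−13, −18, −6) = (−6, 5, 3).

(-6, 5, 3)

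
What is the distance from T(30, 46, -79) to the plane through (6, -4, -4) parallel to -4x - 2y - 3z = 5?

√29

Parallel planes share the normal n = (-4, -2, -3); since (6, -4, -4) lies on the plane, its equation is -4x - 2y - 3z = -4.
n = (-4, -2, -3); n·P − (-4) = 29; |n| = √29; distance = 29/√29 = √29.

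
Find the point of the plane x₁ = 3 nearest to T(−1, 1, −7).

The perpendicular from T has direction n = (1, 0, 0): r = (−1, 1, −7) + λ(1, 0, 0).
Substitute into the plane: n·(T + λn) = 3 gives -1 + 1λ = 3, so λ = 4.
Foot = (−1, 1, −7) + 4·(1, 0, 0) = (3, 1, −7).

(3, 1, -7)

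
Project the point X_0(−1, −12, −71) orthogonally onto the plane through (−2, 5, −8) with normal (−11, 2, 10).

(-34, -6, -41)

n = (−11, 2, 10), |n|² = 225, and n·X_0 − (-48) = -675.
t = -675/225 = -3, so the foot is X_0 − t·n = (−1, −12, −71) − (-3)·(−11, 2, 10) = (−34, −6, −41).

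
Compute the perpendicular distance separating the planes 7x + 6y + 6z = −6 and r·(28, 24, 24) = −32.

2/11

Divide the second equation by 4 to match normals: 7x + 6y + 6z = -8.
With common normal n = (7, 6, 6) (|n| = 11), the distance is |(-6) − (-8)|/|n| = 2/11.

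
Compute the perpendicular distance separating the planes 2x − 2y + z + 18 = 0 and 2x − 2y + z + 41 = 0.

23/3

With common normal n = (2, −2, 1) (|n| = 3), the distance is |(-18) − (-41)|/|n| = 23/3.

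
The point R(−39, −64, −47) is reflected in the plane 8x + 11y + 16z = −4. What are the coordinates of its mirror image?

(25, 24, 81)

With n = (8, 11, 16), the signed offset is (n·R − (-4))/|n|² = -1764/441 = -4.
R' = R − 2t·n = (−39, −64, −47) − (-8)·(8, 11, 16) = (25, 24, 81).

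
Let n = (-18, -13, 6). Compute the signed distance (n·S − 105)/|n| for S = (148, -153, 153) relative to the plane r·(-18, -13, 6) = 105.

6

n·S − 105 = 138.
|n| = 23, so the signed distance is 138/23 = 6.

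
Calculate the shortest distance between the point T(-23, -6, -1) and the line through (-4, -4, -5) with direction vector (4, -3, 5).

Direction vector d = (4, -3, 5).
AP = (-19, -2, 4), and AP × d = (2, 111, 65).
|AP × d|² = 16550 and |d|² = 50, so the distance is √(16550/50) = √331.

√331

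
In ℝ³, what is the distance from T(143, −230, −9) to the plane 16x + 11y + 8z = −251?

3

n = (16, 11, 8); n·P − (-251) = -63; |n| = 21; distance = 63/21 = 3.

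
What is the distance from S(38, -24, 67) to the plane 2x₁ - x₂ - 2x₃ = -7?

9

d = |2·38 + (-1)·(-24) + (-2)·67 − (-7)| / √(4 + 1 + 4) = |-27| / 3 = 9.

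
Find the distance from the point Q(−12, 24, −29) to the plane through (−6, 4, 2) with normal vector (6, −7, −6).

10/11

The plane has equation n·(r − (−6, 4, 2)) = 0, i.e. n·r = -76.
d = |6·(-12) + (-7)·24 + (-6)·(-29) − (-76)| / √(36 + 49 + 36) = |10| / 11 = 10/11.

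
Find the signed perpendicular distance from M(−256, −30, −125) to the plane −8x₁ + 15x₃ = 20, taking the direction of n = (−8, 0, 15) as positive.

n·M − 20 = 153.
|n| = 17, so the signed distance is 153/17 = 9.

9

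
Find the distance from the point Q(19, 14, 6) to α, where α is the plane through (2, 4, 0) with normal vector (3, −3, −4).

3/√34

The plane has equation n·(r − (2, 4, 0)) = 0, i.e. n·r = -6.
d = |3·19 + (-3)·14 + (-4)·6 − (-6)| / √(9 + 9 + 16) = |-3| / √34 = 3/√34.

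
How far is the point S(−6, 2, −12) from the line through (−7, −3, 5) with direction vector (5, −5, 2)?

3√29

Direction vector d = (5, −5, 2).
AP = (1, 5, −17), and AP × d = (−75, −87, −30).
|AP × d|² = 14094 and |d|² = 54, so the distance is √(14094/54) = √261 = 3√29.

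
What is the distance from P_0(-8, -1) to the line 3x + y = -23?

√10/5

d = |3·(-8) + 1·(-1) − (-23)| / √(9 + 1) = |-2|/√10 = √10/5.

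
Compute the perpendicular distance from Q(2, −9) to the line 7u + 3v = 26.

The normal to the line is n = (7, 3) with |n| = √58.
|n·Q − 26| = |-13 − 26| = 39, so the distance is 39/√58.

39/√58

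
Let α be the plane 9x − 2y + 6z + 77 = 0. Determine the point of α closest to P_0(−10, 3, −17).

The perpendicular from P_0 has direction n = (9, −2, 6): r = (−10, 3, −17) + t(9, −2, 6).
Substitute into the plane: n·(P_0 + tn) = -77 gives -198 + 121t = -77, so t = 1.
Foot = (−10, 3, −17) + 1·(9, −2, 6) = (−1, 1, −11).

(-1, 1, -11)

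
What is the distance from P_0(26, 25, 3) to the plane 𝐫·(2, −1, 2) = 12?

Normal vector n = (2, −1, 2), and n·(26, 25, 3) − 12 = 21.
|n| = √(4 + 1 + 4) = 3, so the distance is |21|/3 = 7.

7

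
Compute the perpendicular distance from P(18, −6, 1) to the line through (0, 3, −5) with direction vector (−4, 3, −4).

Direction vector d = (−4, 3, −4).
AP = (18, −9, 6), and AP × d = (18, 48, 18).
|AP × d|² = 2952 and |d|² = 41, so the distance is √(2952/41) = √72 = 6√2.

6√2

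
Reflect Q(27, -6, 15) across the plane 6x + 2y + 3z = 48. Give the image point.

n = (6, 2, 3), |n|² = 49, n·Q − 48 = 147, so t = 147/49 = 3.
Foot F = Q − 3·n = (9, -12, 6); the reflection is 2F − Q = (-9, -18, -3).

(-9, -18, -3)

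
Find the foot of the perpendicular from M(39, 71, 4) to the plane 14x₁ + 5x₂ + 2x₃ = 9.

n = (14, 5, 2), |n|² = 225, and n·M − 9 = 900.
t = 900/225 = 4, so the foot is M − t·n = (39, 71, 4) − 4·(14, 5, 2) = (−17, 51, −4).

(-17, 51, -4)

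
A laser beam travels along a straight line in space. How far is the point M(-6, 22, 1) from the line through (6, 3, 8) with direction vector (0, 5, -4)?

√185

Direction vector d = (0, 5, -4).
AP = (-12, 19, -7), and AP × d = (-41, -48, -60).
|AP × d|² = 7585 and |d|² = 41, so the distance is √(7585/41) = √185.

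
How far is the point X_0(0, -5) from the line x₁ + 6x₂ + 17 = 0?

The normal to the line is n = (1, 6) with |n| = √37.
|n·X_0 − (-17)| = |-30 − (-17)| = 13, so the distance is 13/√37.

13√37/37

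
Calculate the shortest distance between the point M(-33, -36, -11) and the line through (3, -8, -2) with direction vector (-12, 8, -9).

Direction vector d = (-12, 8, -9).
AP = (-36, -28, -9), and AP × d = (324, -216, -624).
|AP × d|² = 541008 and |d|² = 289, so the distance is √(541008/289) = √1872 = 12√13.

12√13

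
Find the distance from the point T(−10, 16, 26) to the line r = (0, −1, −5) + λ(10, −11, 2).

15√5

Direction vector d = (10, −11, 2).
AP = (−10, 17, 31); AP·d = -225, |AP|² = 1350, |d|² = 225.
distance² = |AP|² − (AP·d)²/|d|² = 1350 − 50625/225 = 1125, so the distance is 15√5.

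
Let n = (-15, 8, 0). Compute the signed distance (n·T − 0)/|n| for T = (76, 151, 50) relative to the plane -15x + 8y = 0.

4

n·T − 0 = 68.
|n| = 17, so the signed distance is 68/17 = 4.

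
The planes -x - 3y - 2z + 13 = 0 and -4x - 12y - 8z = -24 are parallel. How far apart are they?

√14/2

Divide the second equation by 4 to match normals: -x - 3y - 2z = -6.
With common normal n = (-1, -3, -2) (|n| = √14), the distance is |(-13) − (-6)|/|n| = 7/√14.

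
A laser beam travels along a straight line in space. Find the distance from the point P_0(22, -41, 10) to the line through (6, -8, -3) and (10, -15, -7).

√785

A direction vector is d = (4, -7, -4).
AP = (16, -33, 13), and AP × d = (223, 116, 20).
|AP × d|² = 63585 and |d|² = 81, so the distance is √(63585/81) = √785.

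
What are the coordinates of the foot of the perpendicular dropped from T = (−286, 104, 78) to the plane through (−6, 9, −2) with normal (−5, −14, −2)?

n = (−5, −14, −2), |n|² = 225, and n·T − (-92) = -90.
t = -90/225 = -2/5, so the foot is T − t·n = (−286, 104, 78) − (-2/5)·(−5, −14, −2) = (−288, 492/5, 386/5).

(-288, 492/5, 386/5)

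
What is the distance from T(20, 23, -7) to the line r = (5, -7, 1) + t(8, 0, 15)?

Direction vector d = (8, 0, 15).
AP = (15, 30, -8); AP·d = 0, |AP|² = 1189, |d|² = 289.
distance² = |AP|² − (AP·d)²/|d|² = 1189 − 0/289 = 1189, so the distance is √1189.

√1189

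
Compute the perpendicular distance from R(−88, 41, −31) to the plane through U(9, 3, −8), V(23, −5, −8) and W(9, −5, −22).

UV = (14, −8, 0) and UW = (0, −8, −14), so a normal is n = UV × UW = (112, 196, −112).
n = (112, 196, −112); n·P − 2492 = -840; |n| = 252; distance = 840/252 = 10/3.

10/3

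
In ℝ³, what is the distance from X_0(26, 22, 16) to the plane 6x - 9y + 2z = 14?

Normal vector n = (6, -9, 2), and n·(26, 22, 16) - 14 = -24.
|n| = √(36 + 81 + 4) = 11, so the distance is |-24|/11 = 24/11.

24/11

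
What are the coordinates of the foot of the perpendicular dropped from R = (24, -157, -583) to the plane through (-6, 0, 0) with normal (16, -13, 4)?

(120/7, -1060/7, -4093/7)

n = (16, -13, 4), |n|² = 441, and n·R − (-96) = 189.
t = 189/441 = 3/7, so the foot is R − t·n = (24, -157, -583) − (3/7)·(16, -13, 4) = (120/7, -1060/7, -4093/7).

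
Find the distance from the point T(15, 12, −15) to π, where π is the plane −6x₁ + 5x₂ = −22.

8/√61

Normal vector n = (−6, 5, 0), and n·(15, 12, −15) − (−22) = −8.
|n| = √(36 + 25 + 0) = √61, so the distance is |-8|/√61 = 8/√61.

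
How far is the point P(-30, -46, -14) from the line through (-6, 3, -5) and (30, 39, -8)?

√457

A direction vector is d = (36, 36, -3).
AP = (-24, -49, -9); AP·d = -2601, |AP|² = 3058, |d|² = 2601.
distance² = |AP|² − (AP·d)²/|d|² = 3058 − 6765201/2601 = 457, so the distance is √457.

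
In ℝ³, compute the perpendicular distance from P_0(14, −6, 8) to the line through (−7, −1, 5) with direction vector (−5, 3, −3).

Direction vector d = (−5, 3, −3).
AP = (21, −5, 3), and AP × d = (6, 48, 38).
|AP × d|² = 3784 and |d|² = 43, so the distance is √(3784/43) = √88 = 2√22.

2√22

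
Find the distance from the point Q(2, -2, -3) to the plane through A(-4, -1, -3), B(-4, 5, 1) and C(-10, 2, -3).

2√14/7

AB = (0, 6, 4) and AC = (-6, 3, 0), so a normal is n = AB × AC = (-12, -24, 36).
Then n·(2, -2, -3) - (-36) = -48.
|n| = √(144 + 576 + 1296) = 12√14, so the distance is |-48|/(12√14) = 4/√14.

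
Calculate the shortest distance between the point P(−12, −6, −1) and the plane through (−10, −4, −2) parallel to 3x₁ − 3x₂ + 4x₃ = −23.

Parallel planes share the normal n = (3, −3, 4); since (−10, −4, −2) lies on the plane, its equation is 3x₁ − 3x₂ + 4x₃ = -26.
Then n·(−12, −6, −1) − (−26) = 4.
|n| = √(9 + 9 + 16) = √34, so the distance is |4|/√34 = 4/√34.

2√34/17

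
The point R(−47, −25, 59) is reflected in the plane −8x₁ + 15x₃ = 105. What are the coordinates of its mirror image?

With n = (−8, 0, 15), the signed offset is (n·R − 105)/|n|² = 1156/289 = 4.
R' = R − 2t·n = (−47, −25, 59) − 8·(−8, 0, 15) = (17, −25, −61).

(17, -25, -61)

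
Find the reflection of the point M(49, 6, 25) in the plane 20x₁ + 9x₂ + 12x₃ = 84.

(-31, -30, -23)

With n = (20, 9, 12), the signed offset is (n·M − 84)/|n|² = 1250/625 = 2.
M' = M − 2t·n = (49, 6, 25) − 4·(20, 9, 12) = (-31, -30, -23).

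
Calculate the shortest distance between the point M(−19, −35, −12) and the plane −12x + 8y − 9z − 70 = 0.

14/17

Normal vector n = (−12, 8, −9), and n·(−19, −35, −12) − 70 = −14.
|n| = √(144 + 64 + 81) = 17, so the distance is |-14|/17 = 14/17.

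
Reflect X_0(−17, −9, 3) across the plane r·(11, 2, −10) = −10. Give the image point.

n = (11, 2, −10), |n|² = 225, n·X_0 − (-10) = -225, so t = -225/225 = -1.
Foot F = X_0 − (-1)·n = (−6, −7, −7); the reflection is 2F − X_0 = (5, −5, −17).

(5, -5, -17)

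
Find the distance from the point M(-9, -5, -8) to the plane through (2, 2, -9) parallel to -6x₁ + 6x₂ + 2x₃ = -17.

Parallel planes share the normal n = (-6, 6, 2); since (2, 2, -9) lies on the plane, its equation is -6x₁ + 6x₂ + 2x₃ = -18.
d = |(-6)·(-9) + 6·(-5) + 2·(-8) − (-18)| / √(36 + 36 + 4) = |26| / (2√19) = 13√19/19.

13√19/19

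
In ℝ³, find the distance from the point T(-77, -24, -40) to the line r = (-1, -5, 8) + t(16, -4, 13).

√1385

Direction vector d = (16, -4, 13).
AP = (-76, -19, -48); AP·d = -1764, |AP|² = 8441, |d|² = 441.
distance² = |AP|² − (AP·d)²/|d|² = 8441 − 3111696/441 = 1385, so the distance is √1385.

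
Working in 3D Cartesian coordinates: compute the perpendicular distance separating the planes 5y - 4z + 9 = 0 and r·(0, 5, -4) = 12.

21√41/41

Both planes have normal n = (0, 5, -4), |n| = √41. Any point on the first plane is at distance |12 − (-9)|/|n| = 21/√41 from the second.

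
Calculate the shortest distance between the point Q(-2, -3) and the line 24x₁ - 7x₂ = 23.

2

d = |24·(-2) + (-7)·(-3) − 23| / √(576 + 49) = |-50|/25 = 2.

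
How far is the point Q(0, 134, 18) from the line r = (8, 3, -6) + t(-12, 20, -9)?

Direction vector d = (-12, 20, -9).
AP = (-8, 131, 24); AP·d = 2500, |AP|² = 17801, |d|² = 625.
distance² = |AP|² − (AP·d)²/|d|² = 17801 − 6250000/625 = 7801, so the distance is √7801.

√7801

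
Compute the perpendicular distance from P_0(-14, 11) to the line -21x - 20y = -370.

d = |(-21)·(-14) + (-20)·11 − (-370)| / √(441 + 400) = |444|/29 = 444/29.

444/29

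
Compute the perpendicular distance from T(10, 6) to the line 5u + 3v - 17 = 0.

d = |5·10 + 3·6 − 17| / √(25 + 9) = |51|/√34 = 51/√34.

3√34/2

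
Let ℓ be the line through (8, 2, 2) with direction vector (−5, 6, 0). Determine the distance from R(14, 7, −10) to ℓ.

Direction vector d = (−5, 6, 0).
AP = (6, 5, −12); AP·d = 0, |AP|² = 205, |d|² = 61.
distance² = |AP|² − (AP·d)²/|d|² = 205 − 0/61 = 205, so the distance is √205.

√205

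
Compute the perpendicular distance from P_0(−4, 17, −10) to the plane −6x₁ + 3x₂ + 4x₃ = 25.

Normal vector n = (−6, 3, 4), and n·(−4, 17, −10) − 25 = 10.
|n| = √(36 + 9 + 16) = √61, so the distance is |10|/√61 = 10√61/61.

10/√61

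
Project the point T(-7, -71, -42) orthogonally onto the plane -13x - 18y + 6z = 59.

n = (-13, -18, 6), |n|² = 529, and n·T − 59 = 1058.
t = 1058/529 = 2, so the foot is T − t·n = (-7, -71, -42) − 2·(-13, -18, 6) = (19, -35, -54).

(19, -35, -54)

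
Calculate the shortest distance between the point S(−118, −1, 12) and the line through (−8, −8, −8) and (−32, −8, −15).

√2549

A direction vector is d = (−24, 0, −7).
AP = (−110, 7, 20); AP·d = 2500, |AP|² = 12549, |d|² = 625.
distance² = |AP|² − (AP·d)²/|d|² = 12549 − 6250000/625 = 2549, so the distance is √2549.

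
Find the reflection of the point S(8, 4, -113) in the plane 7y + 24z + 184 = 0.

(8, 60, 79)

n = (0, 7, 24), |n|² = 625, n·S − (-184) = -2500, so t = -2500/625 = -4.
Foot F = S − (-4)·n = (8, 32, -17); the reflection is 2F − S = (8, 60, 79).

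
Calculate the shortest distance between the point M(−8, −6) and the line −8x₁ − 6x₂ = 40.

d = |(-8)·(-8) + (-6)·(-6) − 40| / √(64 + 36) = |60|/10 = 6.

6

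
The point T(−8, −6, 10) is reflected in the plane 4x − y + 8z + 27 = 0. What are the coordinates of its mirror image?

n = (4, −1, 8), |n|² = 81, n·T − (-27) = 81, so t = 81/81 = 1.
Foot F = T − 1·n = (−12, −5, 2); the reflection is 2F − T = (−16, −4, −6).

(-16, -4, -6)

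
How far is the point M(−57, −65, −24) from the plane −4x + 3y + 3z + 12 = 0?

27/√34

Normal vector n = (−4, 3, 3), and n·(−57, −65, −24) − (−12) = −27.
|n| = √(16 + 9 + 9) = √34, so the distance is |-27|/√34 = 27√34/34.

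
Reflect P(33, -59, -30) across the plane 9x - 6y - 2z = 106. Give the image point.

(-57, 1, -10)

n = (9, -6, -2), |n|² = 121, n·P − 106 = 605, so t = 605/121 = 5.
Foot F = P − 5·n = (-12, -29, -20); the reflection is 2F − P = (-57, 1, -10).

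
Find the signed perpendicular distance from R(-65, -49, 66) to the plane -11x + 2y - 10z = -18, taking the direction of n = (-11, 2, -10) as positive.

-5/3

n·R − (-18) = -25.
|n| = 15, so the signed distance is -25/15 = -5/3.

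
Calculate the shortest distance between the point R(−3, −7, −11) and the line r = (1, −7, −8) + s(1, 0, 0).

Direction vector d = (1, 0, 0).
AP = (−4, 0, −3); AP·d = -4, |AP|² = 25, |d|² = 1.
distance² = |AP|² − (AP·d)²/|d|² = 25 − 16/1 = 9, so the distance is 3.

3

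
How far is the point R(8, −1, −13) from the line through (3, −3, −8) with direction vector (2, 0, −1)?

Direction vector d = (2, 0, −1).
AP = (5, 2, −5), and AP × d = (−2, −5, −4).
|AP × d|² = 45 and |d|² = 5, so the distance is √(45/5) = √9 = 3.

3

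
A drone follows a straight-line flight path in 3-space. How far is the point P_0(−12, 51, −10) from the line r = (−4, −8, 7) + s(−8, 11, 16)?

3√377

Direction vector d = (−8, 11, 16).
AP = (−8, 59, −17), and AP × d = (1131, 264, 384).
|AP × d|² = 1496313 and |d|² = 441, so the distance is √(1496313/441) = √3393 = 3√377.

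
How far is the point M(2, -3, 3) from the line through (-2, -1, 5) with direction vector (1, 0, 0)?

2√2

Direction vector d = (1, 0, 0).
AP = (4, -2, -2), and AP × d = (0, -2, 2).
|AP × d|² = 8 and |d|² = 1, so the distance is √8 = 2√2.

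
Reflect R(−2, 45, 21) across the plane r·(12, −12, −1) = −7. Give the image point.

With n = (12, −12, −1), the signed offset is (n·R − (-7))/|n|² = -578/289 = -2.
R' = R − 2t·n = (−2, 45, 21) − (-4)·(12, −12, −1) = (46, −3, 17).

(46, -3, 17)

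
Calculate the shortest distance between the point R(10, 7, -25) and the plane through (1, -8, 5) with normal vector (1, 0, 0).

9

The plane has equation n·(r − (1, -8, 5)) = 0, i.e. n·r = 1.
n = (1, 0, 0); n·P − 1 = 9; |n| = 1; distance = 9/1 = 9.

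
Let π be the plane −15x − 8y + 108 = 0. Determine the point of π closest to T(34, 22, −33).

(4, 6, -33)

n = (−15, −8, 0), |n|² = 289, and n·T − (-108) = -578.
t = -578/289 = -2, so the foot is T − t·n = (34, 22, −33) − (-2)·(−15, −8, 0) = (4, 6, −33).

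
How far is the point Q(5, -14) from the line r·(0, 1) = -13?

1

The normal to the line is n = (0, 1) with |n| = 1.
|n·Q − (-13)| = |-14 − (-13)| = 1, so the distance is 1/1 = 1.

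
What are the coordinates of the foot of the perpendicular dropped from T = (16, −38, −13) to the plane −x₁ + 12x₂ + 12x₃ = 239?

The perpendicular from T has direction n = (−1, 12, 12): r = (16, −38, −13) + t(−1, 12, 12).
Substitute into the plane: n·(T + tn) = 239 gives -628 + 289t = 239, so t = 3.
Foot = (16, −38, −13) + 3·(−1, 12, 12) = (13, −2, 23).

(13, -2, 23)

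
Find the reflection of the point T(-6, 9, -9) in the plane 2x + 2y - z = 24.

(-2, 13, -11)

With n = (2, 2, -1), the signed offset is (n·T − 24)/|n|² = -9/9 = -1.
T' = T − 2t·n = (-6, 9, -9) − (-2)·(2, 2, -1) = (-2, 13, -11).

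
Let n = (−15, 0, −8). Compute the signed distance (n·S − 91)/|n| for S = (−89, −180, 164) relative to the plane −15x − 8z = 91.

n·S − 91 = -68.
|n| = 17, so the signed distance is -68/17 = -4.

-4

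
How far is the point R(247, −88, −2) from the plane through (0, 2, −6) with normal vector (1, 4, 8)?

9

The plane has equation n·(r − (0, 2, −6)) = 0, i.e. n·r = -40.
Then n·(247, −88, −2) − (−40) = −81.
|n| = √(1 + 16 + 64) = 9, so the distance is |-81|/9 = 9.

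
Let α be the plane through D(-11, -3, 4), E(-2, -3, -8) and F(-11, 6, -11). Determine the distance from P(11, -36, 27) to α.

DE = (9, 0, -12) and DF = (0, 9, -15), so a normal is n = DE × DF = (108, 135, 81).
Then n·(11, -36, 27) - (-1269) = -216.
|n| = √(11664 + 18225 + 6561) = 135√2, so the distance is |-216|/(135√2) = 4√2/5.

4√2/5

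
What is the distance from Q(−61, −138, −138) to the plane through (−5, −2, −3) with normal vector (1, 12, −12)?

The plane has equation n·(r − (−5, −2, −3)) = 0, i.e. n·r = 7.
d = |1·(-61) + 12·(-138) + (-12)·(-138) − 7| / √(1 + 144 + 144) = |-68| / 17 = 4.

4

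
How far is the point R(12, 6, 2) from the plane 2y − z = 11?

1/√5

n = (0, 2, −1); n·P − 11 = -1; |n| = √5; distance = 1/√5 = √5/5.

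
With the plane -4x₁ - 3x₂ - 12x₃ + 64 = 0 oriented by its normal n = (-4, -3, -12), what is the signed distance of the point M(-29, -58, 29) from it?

6/13

n·M − (-64) = 6.
|n| = 13, so the signed distance is 6/13.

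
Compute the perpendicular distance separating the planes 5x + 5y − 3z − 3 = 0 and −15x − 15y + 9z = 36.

Divide the second equation by -3 to match normals: 5x + 5y − 3z = -12.
Both planes have normal n = (5, 5, −3), |n| = √59. Any point on the first plane is at distance |(-12) − 3|/|n| = 15/√59 = 15√59/59 from the second.

15/√59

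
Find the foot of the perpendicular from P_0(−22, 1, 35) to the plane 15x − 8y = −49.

(-7, -7, 35)

The perpendicular from P_0 has direction n = (15, −8, 0): r = (−22, 1, 35) + λ(15, −8, 0).
Substitute into the plane: n·(P_0 + λn) = -49 gives -338 + 289λ = -49, so λ = 1.
Foot = (−22, 1, 35) + 1·(15, −8, 0) = (−7, −7, 35).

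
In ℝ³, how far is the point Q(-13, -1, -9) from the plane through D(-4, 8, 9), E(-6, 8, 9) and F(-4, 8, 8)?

DE = (-2, 0, 0) and DF = (0, 0, -1), so a normal is n = DE × DF = (0, -2, 0).
n = (0, -2, 0); n·P − (-16) = 18; |n| = 2; distance = 18/2 = 9.

9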